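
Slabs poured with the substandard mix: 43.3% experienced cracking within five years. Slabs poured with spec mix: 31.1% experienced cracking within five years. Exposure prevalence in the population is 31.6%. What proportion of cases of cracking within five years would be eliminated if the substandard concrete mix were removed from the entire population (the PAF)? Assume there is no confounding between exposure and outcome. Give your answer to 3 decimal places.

PAF ≈ 0.110

p₁ = 0.433, p₀ = 0.311.
Overall risk P(Y=1) = π·p₁ + (1−π)·p₀ = 0.316×0.433 + 0.684×0.311 = 0.34955.
Under exogeneity, PAF = [P(Y=1) − p₀] / P(Y=1).
PAF = (0.34955 − 0.311) / 0.34955 ≈ 0.1103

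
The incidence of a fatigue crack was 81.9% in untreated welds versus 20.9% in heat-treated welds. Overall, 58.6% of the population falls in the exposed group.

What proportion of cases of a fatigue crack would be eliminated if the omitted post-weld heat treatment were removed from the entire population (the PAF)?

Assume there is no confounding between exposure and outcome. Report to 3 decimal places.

PAF ≈ 0.631

p₁ = 0.819, p₀ = 0.209.
Overall risk P(Y=1) = π·p₁ + (1−π)·p₀ = 0.586×0.819 + 0.414×0.209 = 0.56646.
Under exogeneity, PAF = [P(Y=1) − p₀] / P(Y=1).
PAF = (0.56646 − 0.209) / 0.56646 ≈ 0.6310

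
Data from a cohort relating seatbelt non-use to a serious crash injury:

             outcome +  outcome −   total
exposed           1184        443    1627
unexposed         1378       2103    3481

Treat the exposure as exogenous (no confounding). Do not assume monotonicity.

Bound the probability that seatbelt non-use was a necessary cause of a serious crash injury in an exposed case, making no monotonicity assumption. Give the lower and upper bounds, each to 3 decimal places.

0.456 ≤ PN ≤ 0.830

p₁ = P(outcome | exposed) = 1184/1627 = 0.72772
p₀ = P(outcome | unexposed) = 1378/3481 = 0.39586
Under exogeneity alone the bounds on PN are max{0,(p₁−p₀)/p₁} ≤ PN ≤ min{1,(1−p₀)/p₁}.
  lower = (p₁ − p₀)/p₁ = 0.33186 / 0.72772 ≈ 0.4560
  upper = min{1, (1 − p₀)/p₁} = 0.60414 / 0.72772 ≈ 0.8302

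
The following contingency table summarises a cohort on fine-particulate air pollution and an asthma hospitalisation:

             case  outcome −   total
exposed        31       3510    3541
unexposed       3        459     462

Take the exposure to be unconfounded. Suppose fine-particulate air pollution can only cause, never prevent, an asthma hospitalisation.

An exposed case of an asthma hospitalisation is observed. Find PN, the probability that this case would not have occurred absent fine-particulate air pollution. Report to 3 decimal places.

p₁ = P(outcome | exposed) = 31/3541 = 0.0087546
p₀ = P(outcome | unexposed) = 3/462 = 0.0064935
Under exogeneity and monotonicity, PN = (p₁ − p₀)/p₁.
PN = (0.0087546 − 0.0064935) / 0.0087546 ≈ 0.2583

PN ≈ 0.258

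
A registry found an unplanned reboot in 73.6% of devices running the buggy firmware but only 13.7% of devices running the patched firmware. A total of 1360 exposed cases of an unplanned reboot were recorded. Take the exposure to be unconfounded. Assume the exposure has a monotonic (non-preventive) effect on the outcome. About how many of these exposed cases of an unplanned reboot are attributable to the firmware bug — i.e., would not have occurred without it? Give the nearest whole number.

p₁ = 0.736, p₀ = 0.137.
PN = (p₁ − p₀)/p₁ = (0.736 − 0.137) / 0.736 ≈ 0.81386.
Attributable cases ≈ PN × (exposed cases) = 0.81386 × 1360 ≈ 1106.85.

about 1107 cases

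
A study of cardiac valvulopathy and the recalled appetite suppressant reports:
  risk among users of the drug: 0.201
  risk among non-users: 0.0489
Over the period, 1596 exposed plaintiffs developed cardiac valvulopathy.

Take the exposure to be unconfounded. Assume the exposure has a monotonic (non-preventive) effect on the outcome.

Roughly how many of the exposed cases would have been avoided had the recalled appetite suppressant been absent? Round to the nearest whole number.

Let p₁ = 0.201, p₀ = 0.0489.
PN = (p₁ − p₀)/p₁ = (0.201 − 0.0489) / 0.201 ≈ 0.75672.
Attributable cases ≈ PN × (exposed cases) = 0.75672 × 1596 ≈ 1207.72.

about 1208 cases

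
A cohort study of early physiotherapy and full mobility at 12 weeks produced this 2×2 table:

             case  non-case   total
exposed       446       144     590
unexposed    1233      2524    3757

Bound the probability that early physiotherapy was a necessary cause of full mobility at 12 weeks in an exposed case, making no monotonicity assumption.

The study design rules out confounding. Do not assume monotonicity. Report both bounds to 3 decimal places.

0.566 ≤ PN ≤ 0.889

p₁ = P(outcome | exposed) = 446/590 = 0.75593
p₀ = P(outcome | unexposed) = 1233/3757 = 0.32819
Under exogeneity alone the bounds on PN are max{0,(p₁−p₀)/p₁} ≤ PN ≤ min{1,(1−p₀)/p₁}.
  lower = (p₁ − p₀)/p₁ = 0.42774 / 0.75593 ≈ 0.5659
  upper = min{1, (1 − p₀)/p₁} = 0.67181 / 0.75593 ≈ 0.8887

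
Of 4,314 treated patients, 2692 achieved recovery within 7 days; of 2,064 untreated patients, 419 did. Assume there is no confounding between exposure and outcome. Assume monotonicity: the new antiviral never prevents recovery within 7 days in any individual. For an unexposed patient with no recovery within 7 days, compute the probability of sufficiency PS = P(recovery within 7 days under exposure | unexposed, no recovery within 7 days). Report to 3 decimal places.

p₁ = P(outcome | exposed) = 2692/4314 = 0.62401
p₀ = P(outcome | unexposed) = 419/2064 = 0.203
Under exogeneity and monotonicity, PS = (p₁ − p₀) / (1 − p₀).
PS = (0.62401 − 0.203) / (1 − 0.203) = 0.42101 / 0.797 ≈ 0.5282

PS ≈ 0.528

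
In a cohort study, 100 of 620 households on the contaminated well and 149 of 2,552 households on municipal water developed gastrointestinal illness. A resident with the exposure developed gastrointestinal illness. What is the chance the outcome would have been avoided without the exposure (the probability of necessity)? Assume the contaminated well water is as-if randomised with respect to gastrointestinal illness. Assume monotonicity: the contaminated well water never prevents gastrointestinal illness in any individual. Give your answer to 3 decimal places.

PN ≈ 0.638

p₁ = P(outcome | exposed) = 100/620 = 0.16129
p₀ = P(outcome | unexposed) = 149/2552 = 0.058386
Under exogeneity and monotonicity, PN = (p₁ − p₀) / p₁.
PN = (0.16129 − 0.058386) / 0.16129 = 0.1029 / 0.16129 ≈ 0.6380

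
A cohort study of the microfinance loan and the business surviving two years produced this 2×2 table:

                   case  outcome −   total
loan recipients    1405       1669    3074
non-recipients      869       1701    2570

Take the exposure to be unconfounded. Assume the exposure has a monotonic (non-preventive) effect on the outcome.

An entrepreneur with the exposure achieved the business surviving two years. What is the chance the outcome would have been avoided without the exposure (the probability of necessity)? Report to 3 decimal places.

p₁ = P(outcome | exposed) = 1405/3074 = 0.45706
p₀ = P(outcome | unexposed) = 869/2570 = 0.33813
Under exogeneity and monotonicity, PN = (p₁ − p₀)/p₁.
PN = (0.45706 − 0.33813) / 0.45706 ≈ 0.2602

PN ≈ 0.260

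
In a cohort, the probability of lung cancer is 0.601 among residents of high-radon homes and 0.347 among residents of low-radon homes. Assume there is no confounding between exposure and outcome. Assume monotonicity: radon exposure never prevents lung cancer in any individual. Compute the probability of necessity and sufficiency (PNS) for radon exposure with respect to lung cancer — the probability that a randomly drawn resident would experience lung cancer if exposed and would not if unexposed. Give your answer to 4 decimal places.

PNS ≈ 0.2540

Let p₁ = 0.601, p₀ = 0.347.
Under exogeneity and monotonicity, PNS = p₁ − p₀.
PNS = 0.601 − 0.347 = 0.254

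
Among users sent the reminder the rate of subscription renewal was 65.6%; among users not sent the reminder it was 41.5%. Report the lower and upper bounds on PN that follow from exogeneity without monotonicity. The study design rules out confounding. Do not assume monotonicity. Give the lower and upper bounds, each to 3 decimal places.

0.367 ≤ PN ≤ 0.892

p₁ = 0.656, p₀ = 0.415.
Under exogeneity alone the bounds on PN are max{0,(p₁−p₀)/p₁} ≤ PN ≤ min{1,(1−p₀)/p₁}.
  lower = (p₁ − p₀)/p₁ = 0.241 / 0.656 ≈ 0.3674
  upper = min{1, (1 − p₀)/p₁} = 0.585 / 0.656 ≈ 0.8918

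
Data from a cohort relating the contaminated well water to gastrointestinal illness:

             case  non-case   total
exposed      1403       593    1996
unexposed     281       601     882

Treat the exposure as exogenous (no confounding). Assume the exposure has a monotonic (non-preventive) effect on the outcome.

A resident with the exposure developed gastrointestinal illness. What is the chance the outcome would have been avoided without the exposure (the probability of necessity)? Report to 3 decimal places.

PN ≈ 0.547

p₁ = P(outcome | exposed) = 1403/1996 = 0.70291
p₀ = P(outcome | unexposed) = 281/882 = 0.31859
Under exogeneity and monotonicity, PN = (p₁ − p₀)/p₁.
PN = (0.70291 − 0.31859) / 0.70291 ≈ 0.5467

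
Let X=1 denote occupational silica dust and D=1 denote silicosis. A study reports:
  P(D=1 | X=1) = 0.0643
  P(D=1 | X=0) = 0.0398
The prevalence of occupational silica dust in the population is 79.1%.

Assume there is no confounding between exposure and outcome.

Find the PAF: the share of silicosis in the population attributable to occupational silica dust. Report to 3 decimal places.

Let p₁ = 0.0643, p₀ = 0.0398.
Overall risk P(Y=1) = π·p₁ + (1−π)·p₀ = 0.791×0.0643 + 0.209×0.0398 = 0.059179.
Under exogeneity, PAF = [P(Y=1) − p₀] / P(Y=1).
PAF = (0.059179 − 0.0398) / 0.059179 ≈ 0.3275

PAF ≈ 0.327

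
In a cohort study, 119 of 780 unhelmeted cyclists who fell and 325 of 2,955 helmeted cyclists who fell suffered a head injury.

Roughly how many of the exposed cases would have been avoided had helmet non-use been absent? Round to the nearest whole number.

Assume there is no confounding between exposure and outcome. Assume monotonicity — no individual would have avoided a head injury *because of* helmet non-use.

p₁ = P(outcome | exposed) = 119/780 = 0.15256
p₀ = P(outcome | unexposed) = 325/2955 = 0.10998
PN = (p₁ − p₀)/p₁ = (0.15256 − 0.10998) / 0.15256 ≈ 0.27910.
Attributable cases ≈ PN × (exposed cases) = 0.27910 × 119 ≈ 33.21.

about 33 cases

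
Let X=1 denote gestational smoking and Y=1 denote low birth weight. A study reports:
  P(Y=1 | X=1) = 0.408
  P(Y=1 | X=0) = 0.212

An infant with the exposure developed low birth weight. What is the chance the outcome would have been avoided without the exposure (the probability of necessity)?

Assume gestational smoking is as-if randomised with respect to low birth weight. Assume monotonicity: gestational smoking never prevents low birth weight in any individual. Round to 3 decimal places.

PN ≈ 0.480

Let p₁ = 0.408, p₀ = 0.212.
Under exogeneity and monotonicity, PN = (p₁ − p₀) / p₁.
PN = (0.408 − 0.212) / 0.408 = 0.196 / 0.408 ≈ 0.4804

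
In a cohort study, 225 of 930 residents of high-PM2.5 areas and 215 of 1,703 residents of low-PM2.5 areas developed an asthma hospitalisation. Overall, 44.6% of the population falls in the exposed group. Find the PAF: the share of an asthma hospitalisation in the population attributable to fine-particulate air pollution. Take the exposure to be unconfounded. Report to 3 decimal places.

p₁ = P(outcome | exposed) = 225/930 = 0.24194
p₀ = P(outcome | unexposed) = 215/1703 = 0.12625
Overall risk P(Y=1) = π·p₁ + (1−π)·p₀ = 0.446×0.24194 + 0.554×0.12625 = 0.17784.
Under exogeneity, PAF = [P(Y=1) − p₀] / P(Y=1).
PAF = (0.17784 − 0.12625) / 0.17784 ≈ 0.2901

PAF ≈ 0.290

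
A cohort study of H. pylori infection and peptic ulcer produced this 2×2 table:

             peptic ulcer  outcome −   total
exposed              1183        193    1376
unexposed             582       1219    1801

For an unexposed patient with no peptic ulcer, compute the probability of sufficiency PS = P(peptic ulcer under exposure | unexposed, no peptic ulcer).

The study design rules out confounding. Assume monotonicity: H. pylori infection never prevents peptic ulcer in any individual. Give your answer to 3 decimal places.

PS ≈ 0.793

p₁ = P(outcome | exposed) = 1183/1376 = 0.85974
p₀ = P(outcome | unexposed) = 582/1801 = 0.32315
Under exogeneity and monotonicity, PS = (p₁ − p₀) / (1 − p₀).
PS = (0.85974 − 0.32315) / (1 − 0.32315) = 0.53658 / 0.67685 ≈ 0.7928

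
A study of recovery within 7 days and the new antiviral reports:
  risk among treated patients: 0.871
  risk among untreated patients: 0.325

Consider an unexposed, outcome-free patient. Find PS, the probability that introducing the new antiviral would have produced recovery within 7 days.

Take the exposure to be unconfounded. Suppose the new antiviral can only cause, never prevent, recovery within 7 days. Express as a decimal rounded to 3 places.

PS ≈ 0.809

Let p₁ = 0.871, p₀ = 0.325.
Under exogeneity and monotonicity, PS = (p₁ − p₀) / (1 − p₀).
PS = (0.871 − 0.325) / (1 − 0.325) = 0.546 / 0.675 ≈ 0.8089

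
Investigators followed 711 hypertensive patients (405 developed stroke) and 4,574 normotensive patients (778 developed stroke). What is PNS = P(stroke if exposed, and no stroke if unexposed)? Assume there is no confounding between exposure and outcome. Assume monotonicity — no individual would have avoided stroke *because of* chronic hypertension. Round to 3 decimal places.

p₁ = P(outcome | exposed) = 405/711 = 0.56962
p₀ = P(outcome | unexposed) = 778/4574 = 0.17009
Under exogeneity and monotonicity, PNS = p₁ − p₀.
PNS = 0.56962 − 0.17009 = 0.39953

PNS ≈ 0.400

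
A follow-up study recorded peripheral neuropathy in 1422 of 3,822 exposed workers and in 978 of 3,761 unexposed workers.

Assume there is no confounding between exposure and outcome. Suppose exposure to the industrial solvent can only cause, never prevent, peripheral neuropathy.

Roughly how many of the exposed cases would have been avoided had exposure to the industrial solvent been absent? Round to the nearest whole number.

about 428 cases

p₁ = P(outcome | exposed) = 1422/3822 = 0.37206
p₀ = P(outcome | unexposed) = 978/3761 = 0.26004
PN = (p₁ − p₀)/p₁ = (0.37206 − 0.26004) / 0.37206 ≈ 0.30108.
Attributable cases ≈ PN × (exposed cases) = 0.30108 × 1422 ≈ 428.14.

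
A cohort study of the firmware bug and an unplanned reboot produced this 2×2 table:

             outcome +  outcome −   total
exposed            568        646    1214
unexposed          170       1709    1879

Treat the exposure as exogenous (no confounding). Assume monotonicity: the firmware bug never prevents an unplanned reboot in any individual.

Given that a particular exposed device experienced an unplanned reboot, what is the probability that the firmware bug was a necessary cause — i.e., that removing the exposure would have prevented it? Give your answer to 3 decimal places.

PN ≈ 0.807

p₁ = P(outcome | exposed) = 568/1214 = 0.46787
p₀ = P(outcome | unexposed) = 170/1879 = 0.090474
Under exogeneity and monotonicity, PN = (p₁ − p₀) / p₁.
PN = (0.46787 − 0.090474) / 0.46787 = 0.3774 / 0.46787 ≈ 0.8066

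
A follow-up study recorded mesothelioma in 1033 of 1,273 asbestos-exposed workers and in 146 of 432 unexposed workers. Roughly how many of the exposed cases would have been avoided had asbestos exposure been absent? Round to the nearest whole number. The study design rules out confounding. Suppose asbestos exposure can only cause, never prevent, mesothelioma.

p₁ = P(outcome | exposed) = 1033/1273 = 0.81147
p₀ = P(outcome | unexposed) = 146/432 = 0.33796
PN = (p₁ − p₀)/p₁ = (0.81147 − 0.33796) / 0.81147 ≈ 0.58352.
Attributable cases ≈ PN × (exposed cases) = 0.58352 × 1033 ≈ 602.77.

about 603 cases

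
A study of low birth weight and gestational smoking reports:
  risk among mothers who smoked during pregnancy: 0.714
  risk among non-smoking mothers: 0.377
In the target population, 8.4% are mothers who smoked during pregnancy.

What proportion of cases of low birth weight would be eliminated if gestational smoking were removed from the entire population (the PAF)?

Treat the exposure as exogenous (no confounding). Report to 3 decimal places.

Let p₁ = 0.714, p₀ = 0.377.
Overall risk P(Y=1) = π·p₁ + (1−π)·p₀ = 0.084×0.714 + 0.916×0.377 = 0.40531.
Under exogeneity, PAF = [P(Y=1) − p₀] / P(Y=1).
PAF = (0.40531 − 0.377) / 0.40531 ≈ 0.0698

PAF ≈ 0.070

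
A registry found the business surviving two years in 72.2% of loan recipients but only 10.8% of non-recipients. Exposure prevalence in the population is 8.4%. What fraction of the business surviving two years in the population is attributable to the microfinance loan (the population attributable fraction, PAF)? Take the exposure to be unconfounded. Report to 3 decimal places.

PAF ≈ 0.323

p₁ = 0.722, p₀ = 0.108.
Overall risk P(Y=1) = π·p₁ + (1−π)·p₀ = 0.084×0.722 + 0.916×0.108 = 0.15958.
Under exogeneity, PAF = [P(Y=1) − p₀] / P(Y=1).
PAF = (0.15958 − 0.108) / 0.15958 ≈ 0.3232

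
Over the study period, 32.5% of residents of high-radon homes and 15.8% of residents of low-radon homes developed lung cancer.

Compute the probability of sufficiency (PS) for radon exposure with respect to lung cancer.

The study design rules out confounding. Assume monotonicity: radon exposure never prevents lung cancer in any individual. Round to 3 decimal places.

PS ≈ 0.198

p₁ = 0.325, p₀ = 0.158.
Under exogeneity and monotonicity, PS = (p₁ − p₀) / (1 − p₀).
PS = (0.325 − 0.158) / (1 − 0.158) = 0.167 / 0.842 ≈ 0.1983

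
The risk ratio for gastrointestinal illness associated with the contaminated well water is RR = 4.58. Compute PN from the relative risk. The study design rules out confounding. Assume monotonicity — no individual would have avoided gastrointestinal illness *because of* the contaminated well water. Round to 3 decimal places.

PN ≈ 0.782

Under exogeneity and monotonicity, PN = (RR − 1) / RR = 1 − 1/RR.
PN = (4.58 − 1) / 4.58 = 3.58 / 4.58 ≈ 0.7817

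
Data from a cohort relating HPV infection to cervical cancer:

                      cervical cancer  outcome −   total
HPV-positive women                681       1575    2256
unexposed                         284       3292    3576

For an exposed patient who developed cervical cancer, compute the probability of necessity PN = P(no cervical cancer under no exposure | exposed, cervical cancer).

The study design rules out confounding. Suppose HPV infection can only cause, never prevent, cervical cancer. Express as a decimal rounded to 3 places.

PN ≈ 0.737

p₁ = P(outcome | exposed) = 681/2256 = 0.30186
p₀ = P(outcome | unexposed) = 284/3576 = 0.079418
Under exogeneity and monotonicity, PN = (p₁ − p₀)/p₁.
PN = (0.30186 − 0.079418) / 0.30186 ≈ 0.7369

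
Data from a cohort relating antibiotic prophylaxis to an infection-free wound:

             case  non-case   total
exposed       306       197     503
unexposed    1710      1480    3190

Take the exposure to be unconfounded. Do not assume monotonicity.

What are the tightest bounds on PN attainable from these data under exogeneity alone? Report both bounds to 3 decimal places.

0.119 ≤ PN ≤ 0.763

p₁ = P(outcome | exposed) = 306/503 = 0.60835
p₀ = P(outcome | unexposed) = 1710/3190 = 0.53605
Under exogeneity alone the bounds on PN are max{0,(p₁−p₀)/p₁} ≤ PN ≤ min{1,(1−p₀)/p₁}.
  lower = (p₁ − p₀)/p₁ = 0.0723 / 0.60835 ≈ 0.1188
  upper = min{1, (1 − p₀)/p₁} = 0.46395 / 0.60835 ≈ 0.7626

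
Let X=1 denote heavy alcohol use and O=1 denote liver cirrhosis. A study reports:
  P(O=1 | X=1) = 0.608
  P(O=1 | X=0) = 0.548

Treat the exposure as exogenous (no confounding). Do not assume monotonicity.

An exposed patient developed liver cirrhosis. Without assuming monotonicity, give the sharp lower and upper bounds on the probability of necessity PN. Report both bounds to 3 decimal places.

0.099 ≤ PN ≤ 0.743

Let p₁ = 0.608, p₀ = 0.548.
Under exogeneity alone the bounds on PN are max{0,(p₁−p₀)/p₁} ≤ PN ≤ min{1,(1−p₀)/p₁}.
  lower = (p₁ − p₀)/p₁ = 0.06 / 0.608 ≈ 0.0987
  upper = min{1, (1 − p₀)/p₁} = 0.452 / 0.608 ≈ 0.7434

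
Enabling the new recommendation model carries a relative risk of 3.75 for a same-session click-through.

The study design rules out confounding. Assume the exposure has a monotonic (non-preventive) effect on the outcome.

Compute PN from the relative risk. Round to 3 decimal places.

PN ≈ 0.733

Under exogeneity and monotonicity, PN = (RR − 1) / RR = 1 − 1/RR.
PN = (3.75 − 1) / 3.75 = 2.75 / 3.75 ≈ 0.7333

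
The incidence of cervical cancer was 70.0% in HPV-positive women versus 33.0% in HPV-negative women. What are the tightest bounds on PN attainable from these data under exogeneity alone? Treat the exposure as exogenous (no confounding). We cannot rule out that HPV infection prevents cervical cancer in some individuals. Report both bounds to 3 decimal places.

0.529 ≤ PN ≤ 0.957

p₁ = 0.7, p₀ = 0.33.
Under exogeneity alone the bounds on PN are max{0,(p₁−p₀)/p₁} ≤ PN ≤ min{1,(1−p₀)/p₁}.
  lower = (p₁ − p₀)/p₁ = 0.37 / 0.7 ≈ 0.5286
  upper = min{1, (1 − p₀)/p₁} = 0.67 / 0.7 ≈ 0.9571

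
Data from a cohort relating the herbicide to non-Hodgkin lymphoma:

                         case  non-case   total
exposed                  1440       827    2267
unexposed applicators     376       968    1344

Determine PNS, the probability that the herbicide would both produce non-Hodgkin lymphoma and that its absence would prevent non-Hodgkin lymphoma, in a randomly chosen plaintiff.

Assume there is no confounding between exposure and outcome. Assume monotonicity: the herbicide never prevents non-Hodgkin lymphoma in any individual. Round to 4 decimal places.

p₁ = P(outcome | exposed) = 1440/2267 = 0.6352
p₀ = P(outcome | unexposed) = 376/1344 = 0.27976
Under exogeneity and monotonicity, PNS = p₁ − p₀.
PNS = 0.6352 − 0.27976 = 0.35544

PNS ≈ 0.3554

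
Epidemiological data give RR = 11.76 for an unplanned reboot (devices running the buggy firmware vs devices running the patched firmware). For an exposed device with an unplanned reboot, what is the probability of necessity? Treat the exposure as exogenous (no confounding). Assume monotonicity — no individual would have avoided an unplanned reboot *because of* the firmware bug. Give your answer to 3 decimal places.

Under exogeneity and monotonicity, PN = (RR − 1) / RR = 1 − 1/RR.
PN = (11.76 − 1) / 11.76 = 10.76 / 11.76 ≈ 0.9150

PN ≈ 0.915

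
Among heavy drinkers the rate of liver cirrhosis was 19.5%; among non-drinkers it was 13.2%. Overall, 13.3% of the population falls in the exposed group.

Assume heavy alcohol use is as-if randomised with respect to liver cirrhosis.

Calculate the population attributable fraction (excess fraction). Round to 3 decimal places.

PAF ≈ 0.060

p₁ = 0.195, p₀ = 0.132.
Overall risk P(Y=1) = π·p₁ + (1−π)·p₀ = 0.133×0.195 + 0.867×0.132 = 0.14038.
Under exogeneity, PAF = [P(Y=1) − p₀] / P(Y=1).
PAF = (0.14038 − 0.132) / 0.14038 ≈ 0.0597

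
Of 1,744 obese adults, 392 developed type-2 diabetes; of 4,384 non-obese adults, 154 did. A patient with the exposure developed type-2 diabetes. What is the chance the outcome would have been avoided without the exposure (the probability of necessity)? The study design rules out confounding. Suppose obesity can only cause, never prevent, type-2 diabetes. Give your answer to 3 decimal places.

p₁ = P(outcome | exposed) = 392/1744 = 0.22477
p₀ = P(outcome | unexposed) = 154/4384 = 0.035128
Under exogeneity and monotonicity, PN = (p₁ − p₀) / p₁.
PN = (0.22477 − 0.035128) / 0.22477 = 0.18964 / 0.22477 ≈ 0.8437

PN ≈ 0.844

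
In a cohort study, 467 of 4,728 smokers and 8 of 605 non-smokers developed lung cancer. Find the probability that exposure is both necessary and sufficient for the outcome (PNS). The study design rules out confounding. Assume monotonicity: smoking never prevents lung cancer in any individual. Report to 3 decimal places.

p₁ = P(outcome | exposed) = 467/4728 = 0.098773
p₀ = P(outcome | unexposed) = 8/605 = 0.013223
Under exogeneity and monotonicity, PNS = p₁ − p₀.
PNS = 0.098773 − 0.013223 = 0.08555

PNS ≈ 0.086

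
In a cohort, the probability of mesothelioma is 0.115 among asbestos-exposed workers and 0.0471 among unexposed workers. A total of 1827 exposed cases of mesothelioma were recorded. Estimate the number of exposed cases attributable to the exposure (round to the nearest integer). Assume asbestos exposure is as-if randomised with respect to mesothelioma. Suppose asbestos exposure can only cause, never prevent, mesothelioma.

about 1079 cases

Let p₁ = 0.115, p₀ = 0.0471.
PN = (p₁ − p₀)/p₁ = (0.115 − 0.0471) / 0.115 ≈ 0.59043.
Attributable cases ≈ PN × (exposed cases) = 0.59043 × 1827 ≈ 1078.72.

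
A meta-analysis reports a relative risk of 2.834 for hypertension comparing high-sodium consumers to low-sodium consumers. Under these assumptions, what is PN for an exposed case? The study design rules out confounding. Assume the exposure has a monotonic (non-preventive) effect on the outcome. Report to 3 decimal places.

PN ≈ 0.647

Under exogeneity and monotonicity, PN = (RR − 1) / RR = 1 − 1/RR.
PN = (2.834 − 1) / 2.834 = 1.834 / 2.834 ≈ 0.6471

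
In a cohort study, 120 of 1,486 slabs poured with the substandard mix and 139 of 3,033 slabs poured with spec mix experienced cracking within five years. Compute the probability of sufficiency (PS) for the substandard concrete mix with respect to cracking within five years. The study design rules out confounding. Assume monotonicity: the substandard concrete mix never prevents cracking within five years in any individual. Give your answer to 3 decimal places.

p₁ = P(outcome | exposed) = 120/1486 = 0.080754
p₀ = P(outcome | unexposed) = 139/3033 = 0.045829
Under exogeneity and monotonicity, PS = (p₁ − p₀) / (1 − p₀).
PS = (0.080754 − 0.045829) / (1 − 0.045829) = 0.034924 / 0.95417 ≈ 0.0366

PS ≈ 0.037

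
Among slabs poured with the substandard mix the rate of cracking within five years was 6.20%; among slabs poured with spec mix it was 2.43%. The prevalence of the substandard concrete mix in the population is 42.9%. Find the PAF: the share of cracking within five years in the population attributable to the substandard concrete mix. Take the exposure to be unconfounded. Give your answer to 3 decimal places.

p₁ = 0.062, p₀ = 0.0243.
Overall risk P(Y=1) = π·p₁ + (1−π)·p₀ = 0.429×0.062 + 0.571×0.0243 = 0.040473.
Under exogeneity, PAF = [P(Y=1) − p₀] / P(Y=1).
PAF = (0.040473 − 0.0243) / 0.040473 ≈ 0.3996

PAF ≈ 0.400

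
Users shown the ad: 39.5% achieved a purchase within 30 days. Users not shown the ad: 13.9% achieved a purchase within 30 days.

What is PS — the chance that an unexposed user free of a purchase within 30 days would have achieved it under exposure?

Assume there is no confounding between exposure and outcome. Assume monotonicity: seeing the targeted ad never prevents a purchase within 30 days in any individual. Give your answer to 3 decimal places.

PS ≈ 0.297

p₁ = 0.395, p₀ = 0.139.
Under exogeneity and monotonicity, PS = (p₁ − p₀) / (1 − p₀).
PS = (0.395 − 0.139) / (1 − 0.139) = 0.256 / 0.861 ≈ 0.2973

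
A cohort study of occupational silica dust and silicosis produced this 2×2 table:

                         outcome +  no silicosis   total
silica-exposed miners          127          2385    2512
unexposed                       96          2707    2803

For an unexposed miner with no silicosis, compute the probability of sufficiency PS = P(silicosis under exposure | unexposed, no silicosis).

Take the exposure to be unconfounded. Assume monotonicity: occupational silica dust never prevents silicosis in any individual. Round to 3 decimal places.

p₁ = P(outcome | exposed) = 127/2512 = 0.050557
p₀ = P(outcome | unexposed) = 96/2803 = 0.034249
Under exogeneity and monotonicity, PS = (p₁ − p₀)/(1 − p₀).
PS = (0.050557 − 0.034249) / 0.96575 ≈ 0.0169

PS ≈ 0.017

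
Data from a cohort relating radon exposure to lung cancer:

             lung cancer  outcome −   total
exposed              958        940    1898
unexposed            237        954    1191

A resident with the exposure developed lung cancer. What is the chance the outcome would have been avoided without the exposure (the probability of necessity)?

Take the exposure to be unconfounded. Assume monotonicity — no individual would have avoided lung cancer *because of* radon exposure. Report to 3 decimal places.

p₁ = P(outcome | exposed) = 958/1898 = 0.50474
p₀ = P(outcome | unexposed) = 237/1191 = 0.19899
Under exogeneity and monotonicity, PN = (p₁ − p₀)/p₁.
PN = (0.50474 − 0.19899) / 0.50474 ≈ 0.6058

PN ≈ 0.606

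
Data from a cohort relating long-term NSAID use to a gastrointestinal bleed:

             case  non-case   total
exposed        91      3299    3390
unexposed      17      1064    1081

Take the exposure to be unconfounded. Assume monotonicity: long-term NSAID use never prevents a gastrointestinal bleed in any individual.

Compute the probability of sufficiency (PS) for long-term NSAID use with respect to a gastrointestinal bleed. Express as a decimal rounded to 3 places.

p₁ = P(outcome | exposed) = 91/3390 = 0.026844
p₀ = P(outcome | unexposed) = 17/1081 = 0.015726
Under exogeneity and monotonicity, PS = (p₁ − p₀) / (1 − p₀).
PS = (0.026844 − 0.015726) / (1 − 0.015726) = 0.011117 / 0.98427 ≈ 0.0113

PS ≈ 0.011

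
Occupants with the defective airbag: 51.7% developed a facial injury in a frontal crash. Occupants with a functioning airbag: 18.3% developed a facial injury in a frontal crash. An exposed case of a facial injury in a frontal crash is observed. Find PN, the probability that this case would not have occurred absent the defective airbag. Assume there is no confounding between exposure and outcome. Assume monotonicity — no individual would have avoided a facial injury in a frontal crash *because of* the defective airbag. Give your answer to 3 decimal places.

PN ≈ 0.646

p₁ = 0.517, p₀ = 0.183.
Under exogeneity and monotonicity, PN = (p₁ − p₀) / p₁.
PN = (0.517 − 0.183) / 0.517 = 0.334 / 0.517 ≈ 0.6460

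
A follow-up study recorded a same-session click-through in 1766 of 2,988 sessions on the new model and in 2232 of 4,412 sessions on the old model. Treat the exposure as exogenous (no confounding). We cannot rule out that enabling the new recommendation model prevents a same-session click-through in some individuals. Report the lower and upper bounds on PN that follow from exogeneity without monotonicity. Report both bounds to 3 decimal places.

p₁ = P(outcome | exposed) = 1766/2988 = 0.59103
p₀ = P(outcome | unexposed) = 2232/4412 = 0.50589
Under exogeneity alone the bounds on PN are max{0,(p₁−p₀)/p₁} ≤ PN ≤ min{1,(1−p₀)/p₁}.
  lower = (p₁ − p₀)/p₁ = 0.085138 / 0.59103 ≈ 0.1440
  upper = min{1, (1 − p₀)/p₁} = 0.49411 / 0.59103 ≈ 0.8360

0.144 ≤ PN ≤ 0.836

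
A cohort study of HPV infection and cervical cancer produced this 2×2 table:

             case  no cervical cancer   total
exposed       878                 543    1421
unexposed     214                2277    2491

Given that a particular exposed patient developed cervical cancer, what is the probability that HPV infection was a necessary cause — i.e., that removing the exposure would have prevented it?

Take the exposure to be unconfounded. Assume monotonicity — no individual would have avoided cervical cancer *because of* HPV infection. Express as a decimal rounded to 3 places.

PN ≈ 0.861

p₁ = P(outcome | exposed) = 878/1421 = 0.61787
p₀ = P(outcome | unexposed) = 214/2491 = 0.085909
Under exogeneity and monotonicity, PN = (p₁ − p₀)/p₁.
PN = (0.61787 − 0.085909) / 0.61787 ≈ 0.8610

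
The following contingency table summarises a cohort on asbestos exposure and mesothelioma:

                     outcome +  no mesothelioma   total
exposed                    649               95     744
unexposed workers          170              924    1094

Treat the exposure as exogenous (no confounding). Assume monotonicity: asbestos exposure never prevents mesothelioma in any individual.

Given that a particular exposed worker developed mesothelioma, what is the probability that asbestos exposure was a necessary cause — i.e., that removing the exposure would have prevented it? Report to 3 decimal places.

PN ≈ 0.822

p₁ = P(outcome | exposed) = 649/744 = 0.87231
p₀ = P(outcome | unexposed) = 170/1094 = 0.15539
Under exogeneity and monotonicity, PN = (p₁ − p₀) / p₁.
PN = (0.87231 − 0.15539) / 0.87231 = 0.71692 / 0.87231 ≈ 0.8219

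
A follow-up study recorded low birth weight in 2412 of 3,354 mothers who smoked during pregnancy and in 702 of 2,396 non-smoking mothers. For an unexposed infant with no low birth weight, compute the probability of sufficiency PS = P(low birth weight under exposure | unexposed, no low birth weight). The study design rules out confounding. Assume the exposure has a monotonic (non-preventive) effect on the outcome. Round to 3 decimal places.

PS ≈ 0.603

p₁ = P(outcome | exposed) = 2412/3354 = 0.71914
p₀ = P(outcome | unexposed) = 702/2396 = 0.29299
Under exogeneity and monotonicity, PS = (p₁ − p₀) / (1 − p₀).
PS = (0.71914 − 0.29299) / (1 − 0.29299) = 0.42615 / 0.70701 ≈ 0.6028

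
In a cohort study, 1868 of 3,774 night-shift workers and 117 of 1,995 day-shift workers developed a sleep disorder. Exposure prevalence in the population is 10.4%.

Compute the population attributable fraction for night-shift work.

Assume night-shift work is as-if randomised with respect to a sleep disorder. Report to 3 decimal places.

p₁ = P(outcome | exposed) = 1868/3774 = 0.49497
p₀ = P(outcome | unexposed) = 117/1995 = 0.058647
Overall risk P(Y=1) = π·p₁ + (1−π)·p₀ = 0.104×0.49497 + 0.896×0.058647 = 0.10402.
Under exogeneity, PAF = [P(Y=1) − p₀] / P(Y=1).
PAF = (0.10402 − 0.058647) / 0.10402 ≈ 0.4362

PAF ≈ 0.436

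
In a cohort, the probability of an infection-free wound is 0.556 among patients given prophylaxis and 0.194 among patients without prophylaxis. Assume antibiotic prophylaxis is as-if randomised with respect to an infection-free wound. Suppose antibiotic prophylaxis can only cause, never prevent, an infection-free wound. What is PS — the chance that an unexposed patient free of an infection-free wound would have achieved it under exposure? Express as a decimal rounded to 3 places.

PS ≈ 0.449

Let p₁ = 0.556, p₀ = 0.194.
Under exogeneity and monotonicity, PS = (p₁ − p₀) / (1 − p₀).
PS = (0.556 − 0.194) / (1 − 0.194) = 0.362 / 0.806 ≈ 0.4491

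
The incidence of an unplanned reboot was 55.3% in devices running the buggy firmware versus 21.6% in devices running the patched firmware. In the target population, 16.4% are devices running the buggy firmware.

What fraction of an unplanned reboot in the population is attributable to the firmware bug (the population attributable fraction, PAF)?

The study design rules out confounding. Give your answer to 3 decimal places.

PAF ≈ 0.204

p₁ = 0.553, p₀ = 0.216.
Overall risk P(Y=1) = π·p₁ + (1−π)·p₀ = 0.164×0.553 + 0.836×0.216 = 0.27127.
Under exogeneity, PAF = [P(Y=1) − p₀] / P(Y=1).
PAF = (0.27127 − 0.216) / 0.27127 ≈ 0.2037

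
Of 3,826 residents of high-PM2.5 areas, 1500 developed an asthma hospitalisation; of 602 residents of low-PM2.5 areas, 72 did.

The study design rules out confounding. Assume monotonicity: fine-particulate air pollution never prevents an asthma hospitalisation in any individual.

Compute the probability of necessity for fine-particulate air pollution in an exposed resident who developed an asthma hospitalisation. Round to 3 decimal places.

p₁ = P(outcome | exposed) = 1500/3826 = 0.39205
p₀ = P(outcome | unexposed) = 72/602 = 0.1196
Under exogeneity and monotonicity, PN = (p₁ − p₀) / p₁.
PN = (0.39205 − 0.1196) / 0.39205 = 0.27245 / 0.39205 ≈ 0.6949

PN ≈ 0.695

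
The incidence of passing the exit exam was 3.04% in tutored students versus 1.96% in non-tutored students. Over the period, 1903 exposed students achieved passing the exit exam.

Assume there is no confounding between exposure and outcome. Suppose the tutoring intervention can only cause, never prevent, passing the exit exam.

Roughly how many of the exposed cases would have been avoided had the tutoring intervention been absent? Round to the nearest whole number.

about 676 cases

p₁ = 0.0304, p₀ = 0.0196.
PN = (p₁ − p₀)/p₁ = (0.0304 − 0.0196) / 0.0304 ≈ 0.35526.
Attributable cases ≈ PN × (exposed cases) = 0.35526 × 1903 ≈ 676.07.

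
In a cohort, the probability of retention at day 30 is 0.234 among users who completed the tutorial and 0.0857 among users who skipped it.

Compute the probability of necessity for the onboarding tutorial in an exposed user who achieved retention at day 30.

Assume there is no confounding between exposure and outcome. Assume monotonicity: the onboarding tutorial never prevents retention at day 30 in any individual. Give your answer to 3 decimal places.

PN ≈ 0.634

Let p₁ = 0.234, p₀ = 0.0857.
Under exogeneity and monotonicity, PN = (p₁ − p₀) / p₁.
PN = (0.234 − 0.0857) / 0.234 = 0.1483 / 0.234 ≈ 0.6338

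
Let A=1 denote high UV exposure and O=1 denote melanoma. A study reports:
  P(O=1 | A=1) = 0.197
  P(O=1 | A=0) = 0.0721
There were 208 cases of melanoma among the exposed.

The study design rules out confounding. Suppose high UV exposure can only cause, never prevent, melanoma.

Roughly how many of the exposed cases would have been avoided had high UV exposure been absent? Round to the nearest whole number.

about 132 cases

Let p₁ = 0.197, p₀ = 0.0721.
PN = (p₁ − p₀)/p₁ = (0.197 − 0.0721) / 0.197 ≈ 0.63401.
Attributable cases ≈ PN × (exposed cases) = 0.63401 × 208 ≈ 131.87.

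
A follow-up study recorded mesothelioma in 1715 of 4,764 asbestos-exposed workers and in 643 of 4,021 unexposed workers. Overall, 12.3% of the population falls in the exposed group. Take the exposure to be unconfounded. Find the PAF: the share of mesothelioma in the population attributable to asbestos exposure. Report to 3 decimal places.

PAF ≈ 0.133

p₁ = P(outcome | exposed) = 1715/4764 = 0.35999
p₀ = P(outcome | unexposed) = 643/4021 = 0.15991
Overall risk P(Y=1) = π·p₁ + (1−π)·p₀ = 0.123×0.35999 + 0.877×0.15991 = 0.18452.
Under exogeneity, PAF = [P(Y=1) − p₀] / P(Y=1).
PAF = (0.18452 − 0.15991) / 0.18452 ≈ 0.1334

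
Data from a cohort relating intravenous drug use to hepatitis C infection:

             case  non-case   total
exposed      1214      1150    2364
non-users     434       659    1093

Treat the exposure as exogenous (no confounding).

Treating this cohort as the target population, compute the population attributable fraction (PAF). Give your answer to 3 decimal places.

p₁ = P(outcome | exposed) = 1214/2364 = 0.51354
p₀ = P(outcome | unexposed) = 434/1093 = 0.39707
Exposure prevalence π = 2364/3457 = 0.68383; overall risk P(Y=1) = 0.47671.
Under exogeneity, PAF = [P(Y=1) − p₀]/P(Y=1).
PAF = (0.47671 − 0.39707) / 0.47671 ≈ 0.1671

PAF ≈ 0.167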